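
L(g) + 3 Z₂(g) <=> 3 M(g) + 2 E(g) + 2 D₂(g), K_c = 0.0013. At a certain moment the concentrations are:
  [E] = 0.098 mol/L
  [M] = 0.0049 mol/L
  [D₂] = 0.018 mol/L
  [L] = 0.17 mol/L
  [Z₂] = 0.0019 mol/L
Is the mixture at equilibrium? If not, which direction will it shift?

no; Q < K, reaction proceeds forward

Q_c = [M]³·[E]²·[D₂]² / ([L]·[Z₂]³) = (0.0049)³·(0.098)²·(0.018)² / ((0.17)·(0.0019)³) = 3.1×10⁻⁴
Q_c = 3.1×10⁻⁴ < K_c = 0.0013: net forward reaction.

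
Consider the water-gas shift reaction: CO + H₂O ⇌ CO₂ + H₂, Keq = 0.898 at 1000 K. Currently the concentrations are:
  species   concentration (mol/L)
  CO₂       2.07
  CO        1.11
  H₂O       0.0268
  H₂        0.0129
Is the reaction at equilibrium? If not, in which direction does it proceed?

Q = [CO₂]·[H₂] / ([CO]·[H₂O]) = (2.07)·(0.0129) / ((1.11)·(0.0268)) = 0.898
Q = 0.898 = Keq, so the system is already at equilibrium.

neither direction; the system is at equilibrium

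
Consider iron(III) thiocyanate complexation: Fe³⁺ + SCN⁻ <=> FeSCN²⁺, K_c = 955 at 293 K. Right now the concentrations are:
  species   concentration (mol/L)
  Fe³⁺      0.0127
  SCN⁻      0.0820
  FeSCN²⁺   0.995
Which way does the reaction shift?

at equilibrium

Q_c = [FeSCN²⁺] / ([Fe³⁺]·[SCN⁻]) = (0.995) / ((0.0127)·(0.0820)) = 955
Q_c = 955 = K_c, so the system is already at equilibrium.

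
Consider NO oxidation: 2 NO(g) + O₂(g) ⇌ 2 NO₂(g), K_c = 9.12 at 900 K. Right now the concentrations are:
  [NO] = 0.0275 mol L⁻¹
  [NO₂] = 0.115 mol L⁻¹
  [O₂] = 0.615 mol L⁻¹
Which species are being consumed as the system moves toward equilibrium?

NO₂ (products)

Q_c = [NO₂]² / ([NO]²·[O₂]) = (0.115)² / ((0.0275)²·(0.615)) = 28.4
Q_c = 28.4 > K_c = 9.12: net reverse reaction.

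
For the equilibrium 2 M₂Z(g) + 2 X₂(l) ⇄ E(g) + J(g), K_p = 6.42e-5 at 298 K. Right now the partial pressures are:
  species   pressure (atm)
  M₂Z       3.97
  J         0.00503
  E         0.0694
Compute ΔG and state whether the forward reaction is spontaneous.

(X₂ is a pure liquid — omitted from Q_p.)
Q_p = P(E)·P(J) / P(M₂Z)² = (0.0694)·(0.00503) / (3.97)² = 2.21e-5
ΔG = RT ln(Q_p/K_p) = (8.314 J mol⁻¹ K⁻¹)(298 K) × ln(2.21e-5/6.42e-5)
   = (2.478 kJ/mol)(-1.066) = -2.64 kJ/mol
ΔG < 0, so the forward reaction is spontaneous (proceeds forward).

ΔG = -2.64 kJ/mol; the forward reaction is spontaneous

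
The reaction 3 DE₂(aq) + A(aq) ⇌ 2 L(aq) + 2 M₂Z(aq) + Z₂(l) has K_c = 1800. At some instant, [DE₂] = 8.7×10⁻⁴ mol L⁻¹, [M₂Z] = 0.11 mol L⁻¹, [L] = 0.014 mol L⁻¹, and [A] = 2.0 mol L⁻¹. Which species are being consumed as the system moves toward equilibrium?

none (at equilibrium)

(Z₂ is a pure liquid — omitted from Q_c.)
Q_c = [L]²·[M₂Z]² / ([DE₂]³·[A]) = (0.014)²·(0.11)² / ((8.7×10⁻⁴)³·(2.0)) = 1800
Q_c = 1800 = K_c; the system is at equilibrium.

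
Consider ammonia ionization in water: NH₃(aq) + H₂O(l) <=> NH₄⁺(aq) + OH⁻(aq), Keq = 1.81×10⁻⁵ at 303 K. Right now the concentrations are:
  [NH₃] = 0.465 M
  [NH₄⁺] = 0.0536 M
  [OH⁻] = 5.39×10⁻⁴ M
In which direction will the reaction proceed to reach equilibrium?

(H₂O is a pure liquid — omitted from Q.)
Q = [NH₄⁺]·[OH⁻] / [NH₃] = (0.0536)·(5.39×10⁻⁴) / (0.465) = 6.21×10⁻⁵
Q = 6.21×10⁻⁵ > Keq = 1.81×10⁻⁵, so the reverse reaction proceeds.

toward reactants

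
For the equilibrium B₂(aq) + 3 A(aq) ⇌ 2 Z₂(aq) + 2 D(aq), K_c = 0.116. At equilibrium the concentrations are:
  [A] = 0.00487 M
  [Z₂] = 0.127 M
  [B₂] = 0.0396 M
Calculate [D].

[D] = 1.81e-4 M

At equilibrium, K_c = [Z₂]²·[D]² / ([B₂]·[A]³) = 0.116.
(0.127)²·([D])² / ((0.0396)·(0.00487)³) = 0.116
[D]² = 3.29e-8 ⇒ [D] = 1.81e-4 M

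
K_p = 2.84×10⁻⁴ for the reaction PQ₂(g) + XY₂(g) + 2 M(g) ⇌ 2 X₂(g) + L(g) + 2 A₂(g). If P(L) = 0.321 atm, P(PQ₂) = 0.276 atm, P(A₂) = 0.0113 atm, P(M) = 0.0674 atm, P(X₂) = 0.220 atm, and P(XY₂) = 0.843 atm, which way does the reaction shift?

Q_p = P(X₂)²·P(L)·P(A₂)² / (P(PQ₂)·P(XY₂)·P(M)²) = (0.220)²·(0.321)·(0.0113)² / ((0.276)·(0.843)·(0.0674)²) = 0.00188
Q_p = 0.00188 > K_p = 2.84×10⁻⁴, so the reverse reaction proceeds.

to the left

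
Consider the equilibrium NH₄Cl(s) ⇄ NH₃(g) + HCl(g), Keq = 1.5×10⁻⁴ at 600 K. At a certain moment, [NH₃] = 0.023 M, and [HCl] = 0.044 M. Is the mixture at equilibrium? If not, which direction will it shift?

no; Q > K, reaction proceeds in reverse

(NH₄Cl is a pure solid — omitted from Q.)
Q = [NH₃]·[HCl] = (0.023)·(0.044) = 0.0010
Q = 0.0010 > Keq = 1.5×10⁻⁴: net reverse reaction.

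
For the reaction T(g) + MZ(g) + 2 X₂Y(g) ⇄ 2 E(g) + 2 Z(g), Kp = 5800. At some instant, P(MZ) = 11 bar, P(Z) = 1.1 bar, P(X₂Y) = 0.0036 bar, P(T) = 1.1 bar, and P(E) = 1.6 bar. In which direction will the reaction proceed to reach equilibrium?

Qp = P(E)²·P(Z)² / (P(T)·P(MZ)·P(X₂Y)²) = (1.6)²·(1.1)² / ((1.1)·(11)·(0.0036)²) = 20000
Qp = 20000 > Kp = 5800, so the reverse reaction proceeds.

toward reactants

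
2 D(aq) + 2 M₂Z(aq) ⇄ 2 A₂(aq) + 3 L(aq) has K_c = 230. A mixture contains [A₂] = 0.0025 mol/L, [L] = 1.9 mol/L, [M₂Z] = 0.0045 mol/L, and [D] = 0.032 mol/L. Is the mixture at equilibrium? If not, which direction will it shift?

Q_c = [A₂]²·[L]³ / ([D]²·[M₂Z]²) = (0.0025)²·(1.9)³ / ((0.032)²·(0.0045)²) = 2100
Q_c = 2100 > K_c = 230: net reverse reaction.

no; Q > K, reaction proceeds in reverse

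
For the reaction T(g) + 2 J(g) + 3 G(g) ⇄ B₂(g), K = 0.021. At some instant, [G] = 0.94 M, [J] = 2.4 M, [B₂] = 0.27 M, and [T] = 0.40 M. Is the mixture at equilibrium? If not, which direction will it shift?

no; Q > K, reaction proceeds in reverse

Q = [B₂] / ([T]·[J]²·[G]³) = (0.27) / ((0.40)·(2.4)²·(0.94)³) = 0.14
Q = 0.14 > K = 0.021: net reverse reaction.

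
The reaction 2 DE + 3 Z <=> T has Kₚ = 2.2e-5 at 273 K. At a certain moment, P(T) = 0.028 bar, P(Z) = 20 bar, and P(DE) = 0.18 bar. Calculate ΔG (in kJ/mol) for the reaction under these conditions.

ΔG = 3.61 kJ/mol

Qₚ = P(T) / (P(DE)²·P(Z)³) = (0.028) / ((0.18)²·(20)³) = 1.08e-4
ΔG = RT ln(Qₚ/Kₚ) = (8.314 J mol⁻¹ K⁻¹)(273 K) × ln(1.08e-4/2.2e-5)
   = (2.270 kJ/mol)(1.591) = 3.61 kJ/mol
ΔG > 0, so the forward reaction is non-spontaneous (proceeds in reverse).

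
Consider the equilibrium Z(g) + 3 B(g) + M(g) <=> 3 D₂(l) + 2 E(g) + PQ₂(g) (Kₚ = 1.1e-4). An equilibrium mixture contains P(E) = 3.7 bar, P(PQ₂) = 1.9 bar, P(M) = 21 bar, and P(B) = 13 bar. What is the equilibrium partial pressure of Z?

(D₂ is a pure liquid — omitted from Kₚ.)
At equilibrium, Kₚ = P(E)²·P(PQ₂) / (P(Z)·P(B)³·P(M)) = 1.1e-4.
(3.7)²·(1.9) / ((P(Z))·(13)³·(21)) = 1.1e-4
P(Z) = 5.13 = 5.1 bar

P(Z) = 5.1 bar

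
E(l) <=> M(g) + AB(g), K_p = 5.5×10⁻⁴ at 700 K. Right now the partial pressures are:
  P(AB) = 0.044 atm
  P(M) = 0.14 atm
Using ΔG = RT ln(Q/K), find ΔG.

ΔG = 14.1 kJ/mol

(E is a pure liquid — omitted from Q_p.)
Q_p = P(M)·P(AB) = (0.14)·(0.044) = 0.00616
ΔG = RT ln(Q_p/K_p) = (8.314 J mol⁻¹ K⁻¹)(700 K) × ln(0.00616/5.5×10⁻⁴)
   = (5.820 kJ/mol)(2.416) = 14.1 kJ/mol
ΔG > 0, so the forward reaction is non-spontaneous (proceeds in reverse).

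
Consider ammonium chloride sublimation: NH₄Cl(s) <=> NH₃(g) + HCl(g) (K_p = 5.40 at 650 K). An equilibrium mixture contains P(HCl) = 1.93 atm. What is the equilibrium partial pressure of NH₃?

P(NH₃) = 2.80 atm

(NH₄Cl is a pure solid — omitted from K_p.)
At equilibrium, K_p = P(NH₃)·P(HCl) = 5.40.
(P(NH₃))·(1.93) = 5.40
P(NH₃) = 2.80 atm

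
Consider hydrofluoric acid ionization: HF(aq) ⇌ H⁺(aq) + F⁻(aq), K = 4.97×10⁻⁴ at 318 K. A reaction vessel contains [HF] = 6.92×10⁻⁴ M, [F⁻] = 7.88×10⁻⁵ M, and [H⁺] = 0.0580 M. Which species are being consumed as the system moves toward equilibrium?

Q = [H⁺]·[F⁻] / [HF] = (0.0580)·(7.88×10⁻⁵) / (6.92×10⁻⁴) = 0.00660
Q = 0.00660 > K = 4.97×10⁻⁴: net reverse reaction.

H⁺, F⁻ (products)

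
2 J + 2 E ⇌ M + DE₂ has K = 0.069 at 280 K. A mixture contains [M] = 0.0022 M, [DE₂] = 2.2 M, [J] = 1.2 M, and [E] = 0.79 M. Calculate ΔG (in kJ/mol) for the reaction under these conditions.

ΔG = -5.94 kJ/mol

Q = [M]·[DE₂] / ([J]²·[E]²) = (0.0022)·(2.2) / ((1.2)²·(0.79)²) = 0.00539
ΔG = RT ln(Q/K) = (8.314 J mol⁻¹ K⁻¹)(280 K) × ln(0.00539/0.069)
   = (2.328 kJ/mol)(-2.550) = -5.94 kJ/mol
ΔG < 0, so the forward reaction is spontaneous (proceeds forward).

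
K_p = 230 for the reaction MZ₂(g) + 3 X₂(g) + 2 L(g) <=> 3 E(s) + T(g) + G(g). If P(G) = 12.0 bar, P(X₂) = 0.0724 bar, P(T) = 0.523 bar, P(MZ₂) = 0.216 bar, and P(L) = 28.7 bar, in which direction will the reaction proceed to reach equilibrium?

(E is a pure solid — omitted from Q_p.)
Q_p = P(T)·P(G) / (P(MZ₂)·P(X₂)³·P(L)²) = (0.523)·(12.0) / ((0.216)·(0.0724)³·(28.7)²) = 93.0
Q_p = 93.0 < K_p = 230, so the forward reaction proceeds.

forward (toward products)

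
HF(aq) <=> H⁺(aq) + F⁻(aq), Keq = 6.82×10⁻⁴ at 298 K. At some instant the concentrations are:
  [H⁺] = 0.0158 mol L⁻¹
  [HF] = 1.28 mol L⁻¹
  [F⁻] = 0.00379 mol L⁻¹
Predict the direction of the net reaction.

in the forward direction

Q = [H⁺]·[F⁻] / [HF] = (0.0158)·(0.00379) / (1.28) = 4.68×10⁻⁵
Q = 4.68×10⁻⁵ < Keq = 6.82×10⁻⁴, so the forward reaction proceeds.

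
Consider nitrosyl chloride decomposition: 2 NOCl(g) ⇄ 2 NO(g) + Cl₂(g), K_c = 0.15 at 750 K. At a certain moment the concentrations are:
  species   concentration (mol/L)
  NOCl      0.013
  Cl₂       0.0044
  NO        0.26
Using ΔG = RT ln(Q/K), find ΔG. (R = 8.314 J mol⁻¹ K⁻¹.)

ΔG = 15.4 kJ/mol

Q_c = [NO]²·[Cl₂] / [NOCl]² = (0.26)²·(0.0044) / (0.013)² = 1.76
ΔG = RT ln(Q_c/K_c) = (8.314 J mol⁻¹ K⁻¹)(750 K) × ln(1.76/0.15)
   = (6.236 kJ/mol)(2.462) = 15.4 kJ/mol
ΔG > 0, so the forward reaction is non-spontaneous (proceeds in reverse).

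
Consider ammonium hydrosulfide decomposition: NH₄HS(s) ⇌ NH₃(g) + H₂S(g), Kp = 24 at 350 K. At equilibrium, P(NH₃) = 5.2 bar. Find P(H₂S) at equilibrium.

(NH₄HS is a pure solid — omitted from Kp.)
At equilibrium, Kp = P(NH₃)·P(H₂S) = 24.
(5.2)·(P(H₂S)) = 24
P(H₂S) = 4.62 = 4.6 bar

P(H₂S) = 4.6 bar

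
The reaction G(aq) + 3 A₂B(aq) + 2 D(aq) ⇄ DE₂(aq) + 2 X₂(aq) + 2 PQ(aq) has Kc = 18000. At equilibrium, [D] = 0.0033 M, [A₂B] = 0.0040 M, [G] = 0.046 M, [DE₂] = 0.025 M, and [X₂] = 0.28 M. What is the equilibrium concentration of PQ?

At equilibrium, Kc = [DE₂]·[X₂]²·[PQ]² / ([G]·[A₂B]³·[D]²) = 18000.
(0.025)·(0.28)²·([PQ])² / ((0.046)·(0.0040)³·(0.0033)²) = 18000
[PQ]² = 2.94e-7 ⇒ [PQ] = 5.4e-4 M

[PQ] = 5.4e-4 M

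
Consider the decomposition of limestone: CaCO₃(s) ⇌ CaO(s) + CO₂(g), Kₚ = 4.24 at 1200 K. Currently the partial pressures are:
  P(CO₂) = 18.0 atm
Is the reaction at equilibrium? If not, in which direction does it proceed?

(CaCO₃, CaO are pure solids — omitted from Qₚ.)
Qₚ = P(CO₂) = 18.0
Qₚ = 18.0 > Kₚ = 4.24, so the reverse reaction proceeds.

in the reverse direction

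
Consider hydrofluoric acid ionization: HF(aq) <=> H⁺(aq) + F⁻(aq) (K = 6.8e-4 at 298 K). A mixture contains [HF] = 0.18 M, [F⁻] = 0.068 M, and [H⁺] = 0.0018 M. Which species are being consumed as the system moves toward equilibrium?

none (at equilibrium)

Q = [H⁺]·[F⁻] / [HF] = (0.0018)·(0.068) / (0.18) = 6.8e-4
Q = 6.8e-4 = K; the system is at equilibrium.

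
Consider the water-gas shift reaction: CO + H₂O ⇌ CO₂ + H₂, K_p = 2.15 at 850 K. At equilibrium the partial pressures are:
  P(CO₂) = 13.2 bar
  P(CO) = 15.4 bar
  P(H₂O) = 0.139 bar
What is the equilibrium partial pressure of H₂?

P(H₂) = 0.349 bar

At equilibrium, K_p = P(CO₂)·P(H₂) / (P(CO)·P(H₂O)) = 2.15.
(13.2)·(P(H₂)) / ((15.4)·(0.139)) = 2.15
P(H₂) = 0.349 bar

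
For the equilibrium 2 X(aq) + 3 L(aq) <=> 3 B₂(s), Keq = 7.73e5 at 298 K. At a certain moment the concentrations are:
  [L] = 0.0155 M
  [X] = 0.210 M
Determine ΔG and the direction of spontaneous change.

(B₂ is a pure solid — omitted from Q.)
Q = 1 / ([X]²·[L]³) = 1 / ((0.210)²·(0.0155)³) = 6.09e6
ΔG = RT ln(Q/Keq) = (8.314 J mol⁻¹ K⁻¹)(298 K) × ln(6.09e6/7.73e5)
   = (2.478 kJ/mol)(2.064) = 5.11 kJ/mol
ΔG > 0, so the forward reaction is non-spontaneous (proceeds in reverse).

ΔG = 5.11 kJ/mol; the forward reaction is non-spontaneous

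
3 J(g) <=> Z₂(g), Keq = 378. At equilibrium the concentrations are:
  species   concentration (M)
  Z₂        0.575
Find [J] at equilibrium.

[J] = 0.115 M

At equilibrium, Keq = [Z₂] / [J]³ = 378.
(0.575) / ([J])³ = 378
[J]³ = 0.00152 ⇒ [J] = 0.115 M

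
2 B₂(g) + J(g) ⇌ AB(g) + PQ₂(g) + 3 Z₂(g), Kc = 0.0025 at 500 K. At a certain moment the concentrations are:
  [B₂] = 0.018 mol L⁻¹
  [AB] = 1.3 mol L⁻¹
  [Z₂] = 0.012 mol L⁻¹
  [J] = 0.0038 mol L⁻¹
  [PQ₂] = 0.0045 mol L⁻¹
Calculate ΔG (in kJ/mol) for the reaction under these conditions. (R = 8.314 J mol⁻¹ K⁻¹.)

Qc = [AB]·[PQ₂]·[Z₂]³ / ([B₂]²·[J]) = (1.3)·(0.0045)·(0.012)³ / ((0.018)²·(0.0038)) = 0.00821
ΔG = RT ln(Qc/Kc) = (8.314 J mol⁻¹ K⁻¹)(500 K) × ln(0.00821/0.0025)
   = (4.157 kJ/mol)(1.189) = 4.94 kJ/mol
ΔG > 0, so the forward reaction is non-spontaneous (proceeds in reverse).

ΔG = 4.94 kJ/mol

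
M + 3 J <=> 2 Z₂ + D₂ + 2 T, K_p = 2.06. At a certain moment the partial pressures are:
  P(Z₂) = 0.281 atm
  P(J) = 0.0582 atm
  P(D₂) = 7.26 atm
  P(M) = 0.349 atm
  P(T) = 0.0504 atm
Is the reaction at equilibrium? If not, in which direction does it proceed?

in the reverse direction

Q_p = P(Z₂)²·P(D₂)·P(T)² / (P(M)·P(J)³) = (0.281)²·(7.26)·(0.0504)² / ((0.349)·(0.0582)³) = 21.2
Q_p = 21.2 > K_p = 2.06, so the reverse reaction proceeds.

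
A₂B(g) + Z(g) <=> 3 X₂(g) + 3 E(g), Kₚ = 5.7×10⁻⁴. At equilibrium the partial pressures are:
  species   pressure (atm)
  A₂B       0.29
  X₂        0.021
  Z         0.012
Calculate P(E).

P(E) = 0.60 atm

At equilibrium, Kₚ = P(X₂)³·P(E)³ / (P(A₂B)·P(Z)) = 5.7×10⁻⁴.
(0.021)³·(P(E))³ / ((0.29)·(0.012)) = 5.7×10⁻⁴
P(E)³ = 0.214 ⇒ P(E) = 0.60 atm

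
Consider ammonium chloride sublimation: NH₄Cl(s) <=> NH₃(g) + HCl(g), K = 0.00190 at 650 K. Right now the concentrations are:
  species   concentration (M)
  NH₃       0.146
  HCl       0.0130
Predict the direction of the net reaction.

neither direction; the system is at equilibrium

(NH₄Cl is a pure solid — omitted from Q.)
Q = [NH₃]·[HCl] = (0.146)·(0.0130) = 0.00190
Q = 0.00190 = K, so the system is already at equilibrium.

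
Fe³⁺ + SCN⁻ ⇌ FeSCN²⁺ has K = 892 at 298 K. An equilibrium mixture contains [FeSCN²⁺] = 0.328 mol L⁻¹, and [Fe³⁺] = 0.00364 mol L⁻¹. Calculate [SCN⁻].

[SCN⁻] = 0.101 mol L⁻¹

At equilibrium, K = [FeSCN²⁺] / ([Fe³⁺]·[SCN⁻]) = 892.
(0.328) / ((0.00364)·([SCN⁻])) = 892
[SCN⁻] = 0.101 mol L⁻¹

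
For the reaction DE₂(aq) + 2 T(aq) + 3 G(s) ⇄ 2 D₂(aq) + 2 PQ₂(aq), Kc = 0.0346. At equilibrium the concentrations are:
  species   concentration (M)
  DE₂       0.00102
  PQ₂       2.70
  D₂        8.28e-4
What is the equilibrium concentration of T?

[T] = 0.376 M

(G is a pure solid — omitted from Kc.)
At equilibrium, Kc = [D₂]²·[PQ₂]² / ([DE₂]·[T]²) = 0.0346.
(8.28e-4)²·(2.70)² / ((0.00102)·([T])²) = 0.0346
[T]² = 0.142 ⇒ [T] = 0.376 M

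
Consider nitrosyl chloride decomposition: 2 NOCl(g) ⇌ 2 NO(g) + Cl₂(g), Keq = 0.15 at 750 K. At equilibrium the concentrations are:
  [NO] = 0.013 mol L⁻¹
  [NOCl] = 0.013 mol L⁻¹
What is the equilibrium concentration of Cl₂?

At equilibrium, Keq = [NO]²·[Cl₂] / [NOCl]² = 0.15.
(0.013)²·([Cl₂]) / (0.013)² = 0.15
[Cl₂] = 0.150 = 0.15 mol L⁻¹

[Cl₂] = 0.15 mol L⁻¹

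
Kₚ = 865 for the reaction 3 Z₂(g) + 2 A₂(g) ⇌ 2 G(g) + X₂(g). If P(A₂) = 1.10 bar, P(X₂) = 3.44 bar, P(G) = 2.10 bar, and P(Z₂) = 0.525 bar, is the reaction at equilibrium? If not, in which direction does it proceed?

Qₚ = P(G)²·P(X₂) / (P(Z₂)³·P(A₂)²) = (2.10)²·(3.44) / ((0.525)³·(1.10)²) = 86.6
Qₚ = 86.6 < Kₚ = 865, so the forward reaction proceeds.

toward products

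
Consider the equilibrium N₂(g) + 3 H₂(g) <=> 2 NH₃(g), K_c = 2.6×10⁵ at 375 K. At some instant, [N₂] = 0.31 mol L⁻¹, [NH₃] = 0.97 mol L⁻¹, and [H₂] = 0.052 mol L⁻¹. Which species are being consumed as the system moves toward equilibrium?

N₂, H₂ (reactants)

Q_c = [NH₃]² / ([N₂]·[H₂]³) = (0.97)² / ((0.31)·(0.052)³) = 22000
Q_c = 22000 < K_c = 2.6×10⁵: net forward reaction.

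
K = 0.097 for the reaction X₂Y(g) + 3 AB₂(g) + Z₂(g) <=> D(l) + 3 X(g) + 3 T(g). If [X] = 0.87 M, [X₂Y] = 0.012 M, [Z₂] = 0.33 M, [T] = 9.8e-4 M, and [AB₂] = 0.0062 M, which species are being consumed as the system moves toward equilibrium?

(D is a pure liquid — omitted from Q.)
Q = [X]³·[T]³ / ([X₂Y]·[AB₂]³·[Z₂]) = (0.87)³·(9.8e-4)³ / ((0.012)·(0.0062)³·(0.33)) = 0.66
Q = 0.66 > K = 0.097: net reverse reaction.

D, X, T (products)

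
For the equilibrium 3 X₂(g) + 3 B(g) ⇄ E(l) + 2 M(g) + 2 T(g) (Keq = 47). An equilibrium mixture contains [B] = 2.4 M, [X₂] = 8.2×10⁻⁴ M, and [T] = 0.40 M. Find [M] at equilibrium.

[M] = 0.0015 M

(E is a pure liquid — omitted from Keq.)
At equilibrium, Keq = [M]²·[T]² / ([X₂]³·[B]³) = 47.
([M])²·(0.40)² / ((8.2×10⁻⁴)³·(2.4)³) = 47
[M]² = 2.24×10⁻⁶ ⇒ [M] = 0.0015 M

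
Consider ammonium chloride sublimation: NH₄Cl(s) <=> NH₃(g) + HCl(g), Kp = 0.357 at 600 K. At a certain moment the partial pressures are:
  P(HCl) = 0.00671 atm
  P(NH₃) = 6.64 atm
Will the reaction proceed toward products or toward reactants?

(NH₄Cl is a pure solid — omitted from Qp.)
Qp = P(NH₃)·P(HCl) = (6.64)·(0.00671) = 0.0446
Qp = 0.0446 < Kp = 0.357, so the forward reaction proceeds.

in the forward direction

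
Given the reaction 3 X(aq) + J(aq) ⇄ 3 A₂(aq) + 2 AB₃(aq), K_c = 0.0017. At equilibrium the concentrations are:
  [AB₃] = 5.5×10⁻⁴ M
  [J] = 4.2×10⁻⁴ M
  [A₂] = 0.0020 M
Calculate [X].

At equilibrium, K_c = [A₂]³·[AB₃]² / ([X]³·[J]) = 0.0017.
(0.0020)³·(5.5×10⁻⁴)² / (([X])³·(4.2×10⁻⁴)) = 0.0017
[X]³ = 3.39×10⁻⁹ ⇒ [X] = 0.0015 M

[X] = 0.0015 M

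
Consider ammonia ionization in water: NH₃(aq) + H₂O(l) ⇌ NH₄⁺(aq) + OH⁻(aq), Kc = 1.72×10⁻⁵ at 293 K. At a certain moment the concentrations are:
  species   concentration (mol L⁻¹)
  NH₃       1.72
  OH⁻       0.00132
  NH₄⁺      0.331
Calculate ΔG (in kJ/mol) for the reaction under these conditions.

ΔG = 6.56 kJ/mol

(H₂O is a pure liquid — omitted from Qc.)
Qc = [NH₄⁺]·[OH⁻] / [NH₃] = (0.331)·(0.00132) / (1.72) = 2.54×10⁻⁴
ΔG = RT ln(Qc/Kc) = (8.314 J mol⁻¹ K⁻¹)(293 K) × ln(2.54×10⁻⁴/1.72×10⁻⁵)
   = (2.436 kJ/mol)(2.692) = 6.56 kJ/mol
ΔG > 0, so the forward reaction is non-spontaneous (proceeds in reverse).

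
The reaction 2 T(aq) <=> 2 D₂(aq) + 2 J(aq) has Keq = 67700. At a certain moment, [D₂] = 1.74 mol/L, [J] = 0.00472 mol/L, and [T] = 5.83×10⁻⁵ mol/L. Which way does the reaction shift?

Q = [D₂]²·[J]² / [T]² = (1.74)²·(0.00472)² / (5.83×10⁻⁵)² = 19800
Q = 19800 < Keq = 67700, so the forward reaction proceeds.

to the right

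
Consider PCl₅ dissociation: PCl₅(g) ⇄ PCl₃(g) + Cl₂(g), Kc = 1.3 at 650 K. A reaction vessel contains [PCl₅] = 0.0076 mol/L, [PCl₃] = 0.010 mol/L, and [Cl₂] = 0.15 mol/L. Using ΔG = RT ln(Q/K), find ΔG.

Qc = [PCl₃]·[Cl₂] / [PCl₅] = (0.010)·(0.15) / (0.0076) = 0.197
ΔG = RT ln(Qc/Kc) = (8.314 J mol⁻¹ K⁻¹)(650 K) × ln(0.197/1.3)
   = (5.404 kJ/mol)(-1.887) = -10.2 kJ/mol
ΔG < 0, so the forward reaction is spontaneous (proceeds forward).

ΔG = -10.2 kJ/mol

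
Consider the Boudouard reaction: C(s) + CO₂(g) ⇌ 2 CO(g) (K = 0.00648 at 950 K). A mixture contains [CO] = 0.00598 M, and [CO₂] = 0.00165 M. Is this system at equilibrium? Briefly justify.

(C is a pure solid — omitted from Q.)
Q = [CO]² / [CO₂] = (0.00598)² / (0.00165) = 0.0217
Q = 0.0217 > K = 0.00648: net reverse reaction.

no; Q > K, reaction proceeds in reverse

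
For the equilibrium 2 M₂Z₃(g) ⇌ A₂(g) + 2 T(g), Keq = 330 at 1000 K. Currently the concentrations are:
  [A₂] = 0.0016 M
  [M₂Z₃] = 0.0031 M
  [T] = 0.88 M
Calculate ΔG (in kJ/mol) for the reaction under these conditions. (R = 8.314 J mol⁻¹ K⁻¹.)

Q = [A₂]·[T]² / [M₂Z₃]² = (0.0016)·(0.88)² / (0.0031)² = 129
ΔG = RT ln(Q/Keq) = (8.314 J mol⁻¹ K⁻¹)(1000 K) × ln(129/330)
   = (8.314 kJ/mol)(-0.9393) = -7.81 kJ/mol
ΔG < 0, so the forward reaction is spontaneous (proceeds forward).

ΔG = -7.81 kJ/mol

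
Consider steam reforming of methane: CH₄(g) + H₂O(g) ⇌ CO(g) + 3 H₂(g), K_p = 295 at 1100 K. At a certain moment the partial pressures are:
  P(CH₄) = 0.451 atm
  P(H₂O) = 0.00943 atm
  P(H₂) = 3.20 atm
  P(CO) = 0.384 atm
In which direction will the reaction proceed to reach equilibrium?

reverse (toward reactants)

Q_p = P(CO)·P(H₂)³ / (P(CH₄)·P(H₂O)) = (0.384)·(3.20)³ / ((0.451)·(0.00943)) = 2960
Q_p = 2960 > K_p = 295, so the reverse reaction proceeds.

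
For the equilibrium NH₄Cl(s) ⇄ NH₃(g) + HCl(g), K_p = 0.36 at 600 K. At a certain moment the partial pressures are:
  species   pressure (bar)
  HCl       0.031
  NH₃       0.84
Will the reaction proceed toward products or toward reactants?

in the forward direction

(NH₄Cl is a pure solid — omitted from Q_p.)
Q_p = P(NH₃)·P(HCl) = (0.84)·(0.031) = 0.026
Q_p = 0.026 < K_p = 0.36, so the forward reaction proceeds.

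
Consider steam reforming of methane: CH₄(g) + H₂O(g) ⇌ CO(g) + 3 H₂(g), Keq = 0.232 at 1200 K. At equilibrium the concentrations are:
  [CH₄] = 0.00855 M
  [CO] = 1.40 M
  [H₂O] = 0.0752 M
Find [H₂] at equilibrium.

At equilibrium, Keq = [CO]·[H₂]³ / ([CH₄]·[H₂O]) = 0.232.
(1.40)·([H₂])³ / ((0.00855)·(0.0752)) = 0.232
[H₂]³ = 1.07×10⁻⁴ ⇒ [H₂] = 0.0474 M

[H₂] = 0.0474 M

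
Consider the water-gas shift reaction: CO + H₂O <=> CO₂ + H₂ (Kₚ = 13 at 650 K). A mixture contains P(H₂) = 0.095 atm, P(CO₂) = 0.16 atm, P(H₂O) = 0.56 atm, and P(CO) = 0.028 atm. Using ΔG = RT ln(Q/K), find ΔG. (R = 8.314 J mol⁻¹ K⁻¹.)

ΔG = -14.0 kJ/mol

Qₚ = P(CO₂)·P(H₂) / (P(CO)·P(H₂O)) = (0.16)·(0.095) / ((0.028)·(0.56)) = 0.969
ΔG = RT ln(Qₚ/Kₚ) = (8.314 J mol⁻¹ K⁻¹)(650 K) × ln(0.969/13)
   = (5.404 kJ/mol)(-2.596) = -14.0 kJ/mol
ΔG < 0, so the forward reaction is spontaneous (proceeds forward).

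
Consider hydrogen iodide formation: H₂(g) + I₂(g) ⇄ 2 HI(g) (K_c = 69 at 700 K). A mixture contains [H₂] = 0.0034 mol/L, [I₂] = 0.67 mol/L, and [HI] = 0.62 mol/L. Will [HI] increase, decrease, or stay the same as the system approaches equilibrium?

Q_c = [HI]² / ([H₂]·[I₂]) = (0.62)² / ((0.0034)·(0.67)) = 170
Q_c = 170 > K_c = 69: net reverse reaction.
HI is a product, so it decreases.

decrease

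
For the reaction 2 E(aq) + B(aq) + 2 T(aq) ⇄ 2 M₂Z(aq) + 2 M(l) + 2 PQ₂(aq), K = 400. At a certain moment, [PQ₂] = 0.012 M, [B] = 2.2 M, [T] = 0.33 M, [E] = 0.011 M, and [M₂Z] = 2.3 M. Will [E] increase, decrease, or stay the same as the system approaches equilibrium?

decrease

(M is a pure liquid — omitted from Q.)
Q = [M₂Z]²·[PQ₂]² / ([E]²·[B]·[T]²) = (2.3)²·(0.012)² / ((0.011)²·(2.2)·(0.33)²) = 26
Q = 26 < K = 400: net forward reaction.
E is a reactant, so it decreases.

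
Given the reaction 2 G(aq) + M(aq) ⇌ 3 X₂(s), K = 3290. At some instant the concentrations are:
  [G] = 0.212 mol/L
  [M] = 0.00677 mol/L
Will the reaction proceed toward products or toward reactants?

at equilibrium

(X₂ is a pure solid — omitted from Q.)
Q = 1 / ([G]²·[M]) = 1 / ((0.212)²·(0.00677)) = 3290
Q = 3290 = K, so the system is already at equilibrium.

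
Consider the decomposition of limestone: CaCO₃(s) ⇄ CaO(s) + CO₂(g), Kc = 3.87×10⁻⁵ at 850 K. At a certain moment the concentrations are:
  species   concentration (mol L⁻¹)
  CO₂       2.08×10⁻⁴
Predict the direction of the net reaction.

reverse (toward reactants)

(CaCO₃, CaO are pure solids — omitted from Qc.)
Qc = [CO₂] = 2.08×10⁻⁴
Qc = 2.08×10⁻⁴ > Kc = 3.87×10⁻⁵, so the reverse reaction proceeds.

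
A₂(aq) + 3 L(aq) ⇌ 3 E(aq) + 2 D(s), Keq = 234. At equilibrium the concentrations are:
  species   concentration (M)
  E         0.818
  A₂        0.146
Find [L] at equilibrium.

[L] = 0.252 M

(D is a pure solid — omitted from Keq.)
At equilibrium, Keq = [E]³ / ([A₂]·[L]³) = 234.
(0.818)³ / ((0.146)·([L])³) = 234
[L]³ = 0.0160 ⇒ [L] = 0.252 M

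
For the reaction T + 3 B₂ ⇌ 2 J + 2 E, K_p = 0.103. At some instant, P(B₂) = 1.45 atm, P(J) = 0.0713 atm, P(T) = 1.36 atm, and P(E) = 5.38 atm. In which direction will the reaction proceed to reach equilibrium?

toward products

Q_p = P(J)²·P(E)² / (P(T)·P(B₂)³) = (0.0713)²·(5.38)² / ((1.36)·(1.45)³) = 0.0355
Q_p = 0.0355 < K_p = 0.103, so the forward reaction proceeds.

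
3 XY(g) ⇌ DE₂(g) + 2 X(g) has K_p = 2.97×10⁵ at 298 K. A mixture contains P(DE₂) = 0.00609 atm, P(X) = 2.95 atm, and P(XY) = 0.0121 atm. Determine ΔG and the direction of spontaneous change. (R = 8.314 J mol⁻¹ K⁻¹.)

ΔG = -5.69 kJ/mol; the forward reaction is spontaneous

Q_p = P(DE₂)·P(X)² / P(XY)³ = (0.00609)·(2.95)² / (0.0121)³ = 29900
ΔG = RT ln(Q_p/K_p) = (8.314 J mol⁻¹ K⁻¹)(298 K) × ln(29900/2.97×10⁵)
   = (2.478 kJ/mol)(-2.296) = -5.69 kJ/mol
ΔG < 0, so the forward reaction is spontaneous (proceeds forward).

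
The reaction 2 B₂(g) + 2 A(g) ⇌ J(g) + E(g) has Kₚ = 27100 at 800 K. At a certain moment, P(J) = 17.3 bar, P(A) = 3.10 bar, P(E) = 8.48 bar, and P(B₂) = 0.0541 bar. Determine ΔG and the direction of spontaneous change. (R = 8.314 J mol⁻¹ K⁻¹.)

Qₚ = P(J)·P(E) / (P(B₂)²·P(A)²) = (17.3)·(8.48) / ((0.0541)²·(3.10)²) = 5220
ΔG = RT ln(Qₚ/Kₚ) = (8.314 J mol⁻¹ K⁻¹)(800 K) × ln(5220/27100)
   = (6.651 kJ/mol)(-1.647) = -11.0 kJ/mol
ΔG < 0, so the forward reaction is spontaneous (proceeds forward).

ΔG = -11.0 kJ/mol; the forward reaction is spontaneous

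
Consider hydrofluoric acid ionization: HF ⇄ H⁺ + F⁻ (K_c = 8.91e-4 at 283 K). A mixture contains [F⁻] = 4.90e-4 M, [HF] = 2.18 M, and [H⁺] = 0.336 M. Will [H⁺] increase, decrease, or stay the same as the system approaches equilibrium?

increase

Q_c = [H⁺]·[F⁻] / [HF] = (0.336)·(4.90e-4) / (2.18) = 7.55e-5
Q_c = 7.55e-5 < K_c = 8.91e-4: net forward reaction.
H⁺ is a product, so it increases.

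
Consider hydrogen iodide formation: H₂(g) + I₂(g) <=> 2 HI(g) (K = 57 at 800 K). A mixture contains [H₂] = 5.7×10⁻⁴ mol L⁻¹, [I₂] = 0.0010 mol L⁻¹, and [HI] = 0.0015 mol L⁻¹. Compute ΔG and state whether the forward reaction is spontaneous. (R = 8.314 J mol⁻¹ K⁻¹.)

ΔG = -17.8 kJ/mol; the forward reaction is spontaneous

Q = [HI]² / ([H₂]·[I₂]) = (0.0015)² / ((5.7×10⁻⁴)·(0.0010)) = 3.95
ΔG = RT ln(Q/K) = (8.314 J mol⁻¹ K⁻¹)(800 K) × ln(3.95/57)
   = (6.651 kJ/mol)(-2.669) = -17.8 kJ/mol
ΔG < 0, so the forward reaction is spontaneous (proceeds forward).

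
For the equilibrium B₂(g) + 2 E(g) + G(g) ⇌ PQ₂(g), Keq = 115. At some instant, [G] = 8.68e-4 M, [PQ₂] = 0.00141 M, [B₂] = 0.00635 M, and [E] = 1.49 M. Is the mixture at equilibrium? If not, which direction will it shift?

yes, at equilibrium

Q = [PQ₂] / ([B₂]·[E]²·[G]) = (0.00141) / ((0.00635)·(1.49)²·(8.68e-4)) = 115
Q = 115 = Keq; the system is at equilibrium.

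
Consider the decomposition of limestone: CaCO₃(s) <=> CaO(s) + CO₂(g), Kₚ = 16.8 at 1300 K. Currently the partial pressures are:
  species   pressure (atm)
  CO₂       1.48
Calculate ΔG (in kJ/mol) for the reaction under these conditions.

(CaCO₃, CaO are pure solids — omitted from Qₚ.)
Qₚ = P(CO₂) = 1.48
ΔG = RT ln(Qₚ/Kₚ) = (8.314 J mol⁻¹ K⁻¹)(1300 K) × ln(1.48/16.8)
   = (10.81 kJ/mol)(-2.429) = -26.3 kJ/mol
ΔG < 0, so the forward reaction is spontaneous (proceeds forward).

ΔG = -26.3 kJ/mol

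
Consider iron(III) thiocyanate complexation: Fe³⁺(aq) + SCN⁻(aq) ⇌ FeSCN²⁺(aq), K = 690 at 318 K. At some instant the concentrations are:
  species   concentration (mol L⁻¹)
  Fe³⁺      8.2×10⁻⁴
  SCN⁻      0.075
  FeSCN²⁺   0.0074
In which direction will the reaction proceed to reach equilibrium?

Q = [FeSCN²⁺] / ([Fe³⁺]·[SCN⁻]) = (0.0074) / ((8.2×10⁻⁴)·(0.075)) = 120
Q = 120 < K = 690, so the forward reaction proceeds.

in the forward direction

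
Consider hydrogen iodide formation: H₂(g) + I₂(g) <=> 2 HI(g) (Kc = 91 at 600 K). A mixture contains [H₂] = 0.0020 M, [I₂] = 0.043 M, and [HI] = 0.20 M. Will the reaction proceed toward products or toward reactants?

reverse (toward reactants)

Qc = [HI]² / ([H₂]·[I₂]) = (0.20)² / ((0.0020)·(0.043)) = 470
Qc = 470 > Kc = 91, so the reverse reaction proceeds.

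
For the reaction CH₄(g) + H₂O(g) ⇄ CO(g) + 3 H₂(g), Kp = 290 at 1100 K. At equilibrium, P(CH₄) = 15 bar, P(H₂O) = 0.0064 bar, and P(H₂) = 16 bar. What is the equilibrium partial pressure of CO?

At equilibrium, Kp = P(CO)·P(H₂)³ / (P(CH₄)·P(H₂O)) = 290.
(P(CO))·(16)³ / ((15)·(0.0064)) = 290
P(CO) = 0.00680 = 0.0068 bar

P(CO) = 0.0068 bar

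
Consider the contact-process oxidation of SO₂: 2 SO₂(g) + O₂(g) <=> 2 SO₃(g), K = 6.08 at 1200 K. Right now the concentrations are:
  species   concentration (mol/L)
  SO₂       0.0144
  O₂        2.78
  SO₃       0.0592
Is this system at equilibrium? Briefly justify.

Q = [SO₃]² / ([SO₂]²·[O₂]) = (0.0592)² / ((0.0144)²·(2.78)) = 6.08
Q = 6.08 = K; the system is at equilibrium.

yes, at equilibrium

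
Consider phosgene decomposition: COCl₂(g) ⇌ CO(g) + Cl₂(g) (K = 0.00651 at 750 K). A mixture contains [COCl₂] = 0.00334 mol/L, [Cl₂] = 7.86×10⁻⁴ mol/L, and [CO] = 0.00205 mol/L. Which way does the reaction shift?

forward (toward products)

Q = [CO]·[Cl₂] / [COCl₂] = (0.00205)·(7.86×10⁻⁴) / (0.00334) = 4.82×10⁻⁴
Q = 4.82×10⁻⁴ < K = 0.00651, so the forward reaction proceeds.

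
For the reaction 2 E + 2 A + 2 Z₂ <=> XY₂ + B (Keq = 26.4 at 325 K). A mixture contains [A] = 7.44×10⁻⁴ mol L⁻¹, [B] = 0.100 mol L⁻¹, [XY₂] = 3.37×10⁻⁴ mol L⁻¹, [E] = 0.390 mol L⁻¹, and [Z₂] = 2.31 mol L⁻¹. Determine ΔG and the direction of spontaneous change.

ΔG = 2.82 kJ/mol; the forward reaction is non-spontaneous

Q = [XY₂]·[B] / ([E]²·[A]²·[Z₂]²) = (3.37×10⁻⁴)·(0.100) / ((0.390)²·(7.44×10⁻⁴)²·(2.31)²) = 75.0
ΔG = RT ln(Q/Keq) = (8.314 J mol⁻¹ K⁻¹)(325 K) × ln(75.0/26.4)
   = (2.702 kJ/mol)(1.044) = 2.82 kJ/mol
ΔG > 0, so the forward reaction is non-spontaneous (proceeds in reverse).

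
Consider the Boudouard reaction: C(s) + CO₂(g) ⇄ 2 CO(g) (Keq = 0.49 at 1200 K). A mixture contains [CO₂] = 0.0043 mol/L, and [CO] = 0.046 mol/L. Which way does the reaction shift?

no net change (already at equilibrium)

(C is a pure solid — omitted from Q.)
Q = [CO]² / [CO₂] = (0.046)² / (0.0043) = 0.49
Q = 0.49 = Keq, so the system is already at equilibrium.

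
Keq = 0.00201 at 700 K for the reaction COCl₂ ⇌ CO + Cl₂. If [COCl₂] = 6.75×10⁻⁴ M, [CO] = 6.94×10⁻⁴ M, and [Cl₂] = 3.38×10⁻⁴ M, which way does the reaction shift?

toward products

Q = [CO]·[Cl₂] / [COCl₂] = (6.94×10⁻⁴)·(3.38×10⁻⁴) / (6.75×10⁻⁴) = 3.48×10⁻⁴
Q = 3.48×10⁻⁴ < Keq = 0.00201, so the forward reaction proceeds.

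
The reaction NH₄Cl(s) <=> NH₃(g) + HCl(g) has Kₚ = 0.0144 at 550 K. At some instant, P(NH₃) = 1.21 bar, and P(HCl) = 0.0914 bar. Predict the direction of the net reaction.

(NH₄Cl is a pure solid — omitted from Qₚ.)
Qₚ = P(NH₃)·P(HCl) = (1.21)·(0.0914) = 0.111
Qₚ = 0.111 > Kₚ = 0.0144, so the reverse reaction proceeds.

reverse (toward reactants)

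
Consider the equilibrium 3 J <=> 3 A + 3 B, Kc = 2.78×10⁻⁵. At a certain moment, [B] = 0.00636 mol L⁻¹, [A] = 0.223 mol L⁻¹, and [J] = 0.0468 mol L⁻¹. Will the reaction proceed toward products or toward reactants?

neither direction; the system is at equilibrium

Qc = [A]³·[B]³ / [J]³ = (0.223)³·(0.00636)³ / (0.0468)³ = 2.78×10⁻⁵
Qc = 2.78×10⁻⁵ = Kc, so the system is already at equilibrium.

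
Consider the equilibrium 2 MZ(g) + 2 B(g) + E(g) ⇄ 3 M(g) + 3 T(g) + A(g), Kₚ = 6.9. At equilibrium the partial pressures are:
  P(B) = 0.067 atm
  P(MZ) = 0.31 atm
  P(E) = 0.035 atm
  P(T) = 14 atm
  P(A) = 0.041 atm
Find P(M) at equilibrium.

P(M) = 0.0097 atm

At equilibrium, Kₚ = P(M)³·P(T)³·P(A) / (P(MZ)²·P(B)²·P(E)) = 6.9.
(P(M))³·(14)³·(0.041) / ((0.31)²·(0.067)²·(0.035)) = 6.9
P(M)³ = 9.26×10⁻⁷ ⇒ P(M) = 0.0097 atm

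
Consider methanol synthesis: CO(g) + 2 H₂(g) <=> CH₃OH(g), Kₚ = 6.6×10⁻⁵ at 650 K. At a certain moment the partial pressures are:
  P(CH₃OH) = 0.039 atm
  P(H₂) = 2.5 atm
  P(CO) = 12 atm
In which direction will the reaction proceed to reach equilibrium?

to the left

Qₚ = P(CH₃OH) / (P(CO)·P(H₂)²) = (0.039) / ((12)·(2.5)²) = 5.2×10⁻⁴
Qₚ = 5.2×10⁻⁴ > Kₚ = 6.6×10⁻⁵, so the reverse reaction proceeds.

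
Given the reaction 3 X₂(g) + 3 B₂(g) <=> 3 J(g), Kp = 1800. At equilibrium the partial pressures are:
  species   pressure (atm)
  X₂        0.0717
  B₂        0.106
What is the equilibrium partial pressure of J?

P(J) = 0.0925 atm

At equilibrium, Kp = P(J)³ / (P(X₂)³·P(B₂)³) = 1800.
(P(J))³ / ((0.0717)³·(0.106)³) = 1800
P(J)³ = 7.90×10⁻⁴ ⇒ P(J) = 0.0925 atm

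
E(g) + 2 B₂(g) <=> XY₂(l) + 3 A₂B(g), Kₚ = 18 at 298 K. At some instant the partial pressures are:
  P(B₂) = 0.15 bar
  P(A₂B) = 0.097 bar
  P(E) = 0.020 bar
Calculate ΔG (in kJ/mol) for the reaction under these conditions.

(XY₂ is a pure liquid — omitted from Qₚ.)
Qₚ = P(A₂B)³ / (P(E)·P(B₂)²) = (0.097)³ / ((0.020)·(0.15)²) = 2.03
ΔG = RT ln(Qₚ/Kₚ) = (8.314 J mol⁻¹ K⁻¹)(298 K) × ln(2.03/18)
   = (2.478 kJ/mol)(-2.182) = -5.41 kJ/mol
ΔG < 0, so the forward reaction is spontaneous (proceeds forward).

ΔG = -5.41 kJ/mol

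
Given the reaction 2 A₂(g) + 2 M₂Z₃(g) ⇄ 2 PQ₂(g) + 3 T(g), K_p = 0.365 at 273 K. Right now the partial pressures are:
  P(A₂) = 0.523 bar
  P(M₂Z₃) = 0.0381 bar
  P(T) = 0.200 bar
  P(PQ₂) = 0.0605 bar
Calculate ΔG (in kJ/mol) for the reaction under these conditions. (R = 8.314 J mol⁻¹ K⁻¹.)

Q_p = P(PQ₂)²·P(T)³ / (P(A₂)²·P(M₂Z₃)²) = (0.0605)²·(0.200)³ / ((0.523)²·(0.0381)²) = 0.0737
ΔG = RT ln(Q_p/K_p) = (8.314 J mol⁻¹ K⁻¹)(273 K) × ln(0.0737/0.365)
   = (2.270 kJ/mol)(-1.600) = -3.63 kJ/mol
ΔG < 0, so the forward reaction is spontaneous (proceeds forward).

ΔG = -3.63 kJ/mol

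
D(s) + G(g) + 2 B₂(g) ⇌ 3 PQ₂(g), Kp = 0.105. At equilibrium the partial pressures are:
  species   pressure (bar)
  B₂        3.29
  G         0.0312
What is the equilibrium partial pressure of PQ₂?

(D is a pure solid — omitted from Kp.)
At equilibrium, Kp = P(PQ₂)³ / (P(G)·P(B₂)²) = 0.105.
(P(PQ₂))³ / ((0.0312)·(3.29)²) = 0.105
P(PQ₂)³ = 0.0355 ⇒ P(PQ₂) = 0.329 bar

P(PQ₂) = 0.329 bar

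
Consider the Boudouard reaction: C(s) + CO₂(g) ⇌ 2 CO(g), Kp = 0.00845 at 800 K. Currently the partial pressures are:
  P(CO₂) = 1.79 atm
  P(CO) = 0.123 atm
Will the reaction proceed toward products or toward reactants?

no net change (already at equilibrium)

(C is a pure solid — omitted from Qp.)
Qp = P(CO)² / P(CO₂) = (0.123)² / (1.79) = 0.00845
Qp = 0.00845 = Kp, so the system is already at equilibrium.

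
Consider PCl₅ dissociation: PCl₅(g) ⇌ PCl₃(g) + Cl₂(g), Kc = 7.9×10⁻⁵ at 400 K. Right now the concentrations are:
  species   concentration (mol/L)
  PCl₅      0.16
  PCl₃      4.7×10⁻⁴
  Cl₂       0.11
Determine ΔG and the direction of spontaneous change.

ΔG = 4.68 kJ/mol; the forward reaction is non-spontaneous

Qc = [PCl₃]·[Cl₂] / [PCl₅] = (4.7×10⁻⁴)·(0.11) / (0.16) = 3.23×10⁻⁴
ΔG = RT ln(Qc/Kc) = (8.314 J mol⁻¹ K⁻¹)(400 K) × ln(3.23×10⁻⁴/7.9×10⁻⁵)
   = (3.326 kJ/mol)(1.408) = 4.68 kJ/mol
ΔG > 0, so the forward reaction is non-spontaneous (proceeds in reverse).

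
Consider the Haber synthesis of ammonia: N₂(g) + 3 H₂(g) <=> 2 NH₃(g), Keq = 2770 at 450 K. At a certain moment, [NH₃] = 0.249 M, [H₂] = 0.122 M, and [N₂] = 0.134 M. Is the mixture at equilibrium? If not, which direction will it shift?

Q = [NH₃]² / ([N₂]·[H₂]³) = (0.249)² / ((0.134)·(0.122)³) = 255
Q = 255 < Keq = 2770: net forward reaction.

no; Q < K, reaction proceeds forward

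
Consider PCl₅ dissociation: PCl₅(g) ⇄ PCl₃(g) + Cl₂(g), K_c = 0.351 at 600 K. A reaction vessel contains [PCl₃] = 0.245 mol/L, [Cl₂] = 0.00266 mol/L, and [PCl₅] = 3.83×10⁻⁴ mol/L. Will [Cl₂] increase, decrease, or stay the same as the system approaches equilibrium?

decrease

Q_c = [PCl₃]·[Cl₂] / [PCl₅] = (0.245)·(0.00266) / (3.83×10⁻⁴) = 1.70
Q_c = 1.70 > K_c = 0.351: net reverse reaction.
Cl₂ is a product, so it decreases.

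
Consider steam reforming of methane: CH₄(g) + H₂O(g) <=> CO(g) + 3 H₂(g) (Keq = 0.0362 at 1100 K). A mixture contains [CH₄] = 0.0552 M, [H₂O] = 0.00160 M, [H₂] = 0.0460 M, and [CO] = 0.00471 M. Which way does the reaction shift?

toward products

Q = [CO]·[H₂]³ / ([CH₄]·[H₂O]) = (0.00471)·(0.0460)³ / ((0.0552)·(0.00160)) = 0.00519
Q = 0.00519 < Keq = 0.0362, so the forward reaction proceeds.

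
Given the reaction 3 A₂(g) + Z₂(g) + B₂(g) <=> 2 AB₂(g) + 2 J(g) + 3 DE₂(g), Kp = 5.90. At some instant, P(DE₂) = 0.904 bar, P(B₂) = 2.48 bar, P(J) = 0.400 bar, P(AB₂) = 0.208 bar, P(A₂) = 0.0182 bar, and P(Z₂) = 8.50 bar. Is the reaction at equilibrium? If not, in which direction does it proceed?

Qp = P(AB₂)²·P(J)²·P(DE₂)³ / (P(A₂)³·P(Z₂)·P(B₂)) = (0.208)²·(0.400)²·(0.904)³ / ((0.0182)³·(8.50)·(2.48)) = 40.2
Qp = 40.2 > Kp = 5.90, so the reverse reaction proceeds.

in the reverse direction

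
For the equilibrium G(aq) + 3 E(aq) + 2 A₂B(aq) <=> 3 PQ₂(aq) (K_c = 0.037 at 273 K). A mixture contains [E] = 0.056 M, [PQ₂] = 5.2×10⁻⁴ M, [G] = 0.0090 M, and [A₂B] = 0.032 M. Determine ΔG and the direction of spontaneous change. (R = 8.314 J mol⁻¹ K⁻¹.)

Q_c = [PQ₂]³ / ([G]·[E]³·[A₂B]²) = (5.2×10⁻⁴)³ / ((0.0090)·(0.056)³·(0.032)²) = 0.0869
ΔG = RT ln(Q_c/K_c) = (8.314 J mol⁻¹ K⁻¹)(273 K) × ln(0.0869/0.037)
   = (2.270 kJ/mol)(0.8538) = 1.94 kJ/mol
ΔG > 0, so the forward reaction is non-spontaneous (proceeds in reverse).

ΔG = 1.94 kJ/mol; the forward reaction is non-spontaneous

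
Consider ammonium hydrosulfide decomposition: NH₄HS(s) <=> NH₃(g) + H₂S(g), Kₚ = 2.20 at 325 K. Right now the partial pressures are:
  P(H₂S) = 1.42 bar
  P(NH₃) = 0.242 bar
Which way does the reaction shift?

(NH₄HS is a pure solid — omitted from Qₚ.)
Qₚ = P(NH₃)·P(H₂S) = (0.242)·(1.42) = 0.344
Qₚ = 0.344 < Kₚ = 2.20, so the forward reaction proceeds.

forward (toward products)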